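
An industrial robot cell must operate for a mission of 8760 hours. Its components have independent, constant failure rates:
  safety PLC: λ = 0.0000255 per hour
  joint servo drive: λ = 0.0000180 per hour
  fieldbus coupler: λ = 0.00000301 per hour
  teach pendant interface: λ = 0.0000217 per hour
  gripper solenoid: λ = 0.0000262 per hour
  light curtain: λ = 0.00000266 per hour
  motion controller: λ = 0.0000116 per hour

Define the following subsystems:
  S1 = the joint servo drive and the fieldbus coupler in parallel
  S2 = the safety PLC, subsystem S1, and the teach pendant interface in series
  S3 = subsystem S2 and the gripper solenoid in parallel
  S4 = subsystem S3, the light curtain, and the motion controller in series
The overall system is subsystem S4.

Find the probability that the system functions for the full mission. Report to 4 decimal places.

0.8208

R(safety PLC) = exp(−0.0000255 × 8760) = 0.799811
R(joint servo drive) = exp(−0.0000180 × 8760) = 0.854123
R(fieldbus coupler) = exp(−0.00000301 × 8760) = 0.973977
R(teach pendant interface) = exp(−0.0000217 × 8760) = 0.826883
R(gripper solenoid) = exp(−0.0000262 × 8760) = 0.794921
R(light curtain) = exp(−0.00000266 × 8760) = 0.976968
R(motion controller) = exp(−0.0000116 × 8760) = 0.903376
Parallel (joint servo drive and fieldbus coupler): 1 − (1 − 0.854123)(1 − 0.973977) = 0.996204
Series (safety PLC, [0.996204], and teach pendant interface): 0.799811 × 0.996204 × 0.826883 = 0.658840
Parallel ([0.658840] and gripper solenoid): 1 − (1 − 0.658840)(1 − 0.794921) = 0.930035
Series ([0.930035], light curtain, and motion controller): 0.930035 × 0.976968 × 0.903376 = 0.8208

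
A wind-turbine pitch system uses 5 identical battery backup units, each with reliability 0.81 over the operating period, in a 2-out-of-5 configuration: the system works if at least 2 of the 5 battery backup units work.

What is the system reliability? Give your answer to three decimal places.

0.994

R = Σ_{i=2}^{5} C(5,i) p^i (1−p)^{5−i} with p = 0.81
C(5,2)·0.81^2·0.19^3 = 0.04500
C(5,3)·0.81^3·0.19^2 = 0.19185
C(5,4)·0.81^4·0.19^1 = 0.40894
C(5,5)·0.81^5·0.19^0 = 0.34868
Sum = 0.994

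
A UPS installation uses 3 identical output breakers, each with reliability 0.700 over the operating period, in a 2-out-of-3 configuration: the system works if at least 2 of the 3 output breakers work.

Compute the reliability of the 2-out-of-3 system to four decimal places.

R = Σ_{i=2}^{3} C(3,i) p^i (1−p)^{3−i} with p = 0.700
C(3,2)·0.700^2·0.300^1 = 0.441000
C(3,3)·0.700^3·0.300^0 = 0.343000
Sum = 0.7840

0.7840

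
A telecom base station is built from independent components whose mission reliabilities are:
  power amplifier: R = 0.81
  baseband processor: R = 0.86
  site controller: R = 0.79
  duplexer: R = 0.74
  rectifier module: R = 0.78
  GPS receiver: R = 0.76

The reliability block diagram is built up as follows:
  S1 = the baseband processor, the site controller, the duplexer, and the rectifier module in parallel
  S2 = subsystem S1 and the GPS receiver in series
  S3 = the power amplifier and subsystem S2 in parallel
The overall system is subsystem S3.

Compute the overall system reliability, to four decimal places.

Parallel (baseband processor, site controller, duplexer, and rectifier module): 1 − (1 − 0.860000)(1 − 0.790000)(1 − 0.740000)(1 − 0.780000) = 0.998318
Series ([0.998318] and GPS receiver): 0.998318 × 0.760000 = 0.758722
Parallel (power amplifier and [0.758722]): 1 − (1 − 0.810000)(1 − 0.758722) = 0.9542

0.9542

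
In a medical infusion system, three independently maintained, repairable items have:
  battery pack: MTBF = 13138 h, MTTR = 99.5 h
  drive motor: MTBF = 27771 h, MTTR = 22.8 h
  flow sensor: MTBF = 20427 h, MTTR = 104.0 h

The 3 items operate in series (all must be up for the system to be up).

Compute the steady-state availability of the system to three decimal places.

A(battery pack) = MTBF/(MTBF+MTTR) = 13138/(13138+99.5) = 0.992483
A(drive motor) = MTBF/(MTBF+MTTR) = 27771/(27771+22.8) = 0.999180
A(flow sensor) = MTBF/(MTBF+MTTR) = 20427/(20427+104.0) = 0.994934
Series availability: 0.992483 × 0.999180 × 0.994934 = 0.987

0.987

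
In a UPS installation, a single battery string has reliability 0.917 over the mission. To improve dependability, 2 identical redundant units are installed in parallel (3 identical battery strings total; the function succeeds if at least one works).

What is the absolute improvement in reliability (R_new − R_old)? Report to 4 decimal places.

R_before = 0.917
R_after = 1 − (1 − 0.917)^3 = 0.9994
ΔR = 0.9994 − 0.917 = 0.0824

0.0824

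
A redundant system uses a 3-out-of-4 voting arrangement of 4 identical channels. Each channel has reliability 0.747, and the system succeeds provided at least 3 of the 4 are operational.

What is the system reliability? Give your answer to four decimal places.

0.7332

R = Σ_{i=3}^{4} C(4,i) p^i (1−p)^{4−i} with p = 0.747
C(4,3)·0.747^3·0.253^1 = 0.421835
C(4,4)·0.747^4·0.253^0 = 0.311374
Sum = 0.7332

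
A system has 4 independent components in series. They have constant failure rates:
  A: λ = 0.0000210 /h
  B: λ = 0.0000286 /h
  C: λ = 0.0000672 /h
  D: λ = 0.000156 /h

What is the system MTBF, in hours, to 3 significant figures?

3670

Series of exponential components: λ_sys = Σ λ_i
λ_sys = 0.0000210 + 0.0000286 + 0.0000672 + 0.000156 = 2.7280e-04 /h
MTBF = 1 / λ_sys = 3670 h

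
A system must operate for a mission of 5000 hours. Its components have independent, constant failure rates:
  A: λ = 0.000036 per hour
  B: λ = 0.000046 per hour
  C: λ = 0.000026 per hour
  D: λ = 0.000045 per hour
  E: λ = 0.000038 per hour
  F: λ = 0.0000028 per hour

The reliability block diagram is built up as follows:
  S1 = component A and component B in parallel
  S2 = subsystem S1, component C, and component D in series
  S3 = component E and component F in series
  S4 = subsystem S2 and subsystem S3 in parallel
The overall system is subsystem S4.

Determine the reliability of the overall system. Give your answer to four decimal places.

R(A) = exp(−0.000036 × 5000) = 0.835270
R(B) = exp(−0.000046 × 5000) = 0.794534
R(C) = exp(−0.000026 × 5000) = 0.878095
R(D) = exp(−0.000045 × 5000) = 0.798516
R(E) = exp(−0.000038 × 5000) = 0.826959
R(F) = exp(−0.0000028 × 5000) = 0.986098
Parallel (A and B): 1 − (1 − 0.835270)(1 − 0.794534) = 0.966154
Series ([0.966154], C, and D): 0.966154 × 0.878095 × 0.798516 = 0.677441
Series (E and F): 0.826959 × 0.986098 = 0.815463
Parallel ([0.677441] and [0.815463]): 1 − (1 − 0.677441)(1 − 0.815463) = 0.9405

0.9405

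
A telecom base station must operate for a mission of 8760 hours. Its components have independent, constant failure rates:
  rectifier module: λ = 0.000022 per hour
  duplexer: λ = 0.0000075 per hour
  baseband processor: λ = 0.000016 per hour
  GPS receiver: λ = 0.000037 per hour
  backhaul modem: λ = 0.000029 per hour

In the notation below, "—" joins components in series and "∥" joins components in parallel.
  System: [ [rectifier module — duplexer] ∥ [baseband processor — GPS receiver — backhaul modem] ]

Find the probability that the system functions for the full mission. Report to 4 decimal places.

R(rectifier module) = exp(−0.000022 × 8760) = 0.824713
R(duplexer) = exp(−0.0000075 × 8760) = 0.936412
R(baseband processor) = exp(−0.000016 × 8760) = 0.869219
R(GPS receiver) = exp(−0.000037 × 8760) = 0.723163
R(backhaul modem) = exp(−0.000029 × 8760) = 0.775661
Series (rectifier module and duplexer): 0.824713 × 0.936412 = 0.772271
Series (baseband processor, GPS receiver, and backhaul modem): 0.869219 × 0.723163 × 0.775661 = 0.487570
Parallel ([0.772271] and [0.487570]): 1 − (1 − 0.772271)(1 − 0.487570) = 0.8833

0.8833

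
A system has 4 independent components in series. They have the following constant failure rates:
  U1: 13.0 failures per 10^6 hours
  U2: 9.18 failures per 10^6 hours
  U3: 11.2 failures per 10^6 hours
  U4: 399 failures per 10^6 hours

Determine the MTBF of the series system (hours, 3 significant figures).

2310

Series of exponential components: λ_sys = Σ λ_i
λ_sys = 0.0000130 + 0.00000918 + 0.0000112 + 0.000399 = 4.3238e-04 /h
MTBF = 1 / λ_sys = 2310 h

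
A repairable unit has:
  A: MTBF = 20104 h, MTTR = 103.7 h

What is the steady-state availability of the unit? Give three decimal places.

A(A) = MTBF/(MTBF+MTTR) = 20104/(20104+103.7) = 0.995

0.995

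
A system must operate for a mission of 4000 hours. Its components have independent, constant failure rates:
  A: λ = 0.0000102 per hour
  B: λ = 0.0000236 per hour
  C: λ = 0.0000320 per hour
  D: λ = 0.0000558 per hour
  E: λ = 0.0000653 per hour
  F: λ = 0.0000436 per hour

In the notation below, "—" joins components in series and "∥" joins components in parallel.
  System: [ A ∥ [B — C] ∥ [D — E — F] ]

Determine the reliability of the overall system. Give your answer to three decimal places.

0.996

R(A) = exp(−0.0000102 × 4000) = 0.96002
R(B) = exp(−0.0000236 × 4000) = 0.90992
R(C) = exp(−0.0000320 × 4000) = 0.87985
R(D) = exp(−0.0000558 × 4000) = 0.79995
R(E) = exp(−0.0000653 × 4000) = 0.77013
R(F) = exp(−0.0000436 × 4000) = 0.83996
Series (B and C): 0.90992 × 0.87985 = 0.80059
Series (D, E, and F): 0.79995 × 0.77013 × 0.83996 = 0.51747
Parallel (A, [0.80059], and [0.51747]): 1 − (1 − 0.96002)(1 − 0.80059)(1 − 0.51747) = 0.996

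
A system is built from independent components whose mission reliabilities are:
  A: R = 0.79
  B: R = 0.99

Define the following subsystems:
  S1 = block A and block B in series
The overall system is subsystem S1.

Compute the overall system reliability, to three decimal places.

0.782

Series (A and B): 0.79000 × 0.99000 = 0.782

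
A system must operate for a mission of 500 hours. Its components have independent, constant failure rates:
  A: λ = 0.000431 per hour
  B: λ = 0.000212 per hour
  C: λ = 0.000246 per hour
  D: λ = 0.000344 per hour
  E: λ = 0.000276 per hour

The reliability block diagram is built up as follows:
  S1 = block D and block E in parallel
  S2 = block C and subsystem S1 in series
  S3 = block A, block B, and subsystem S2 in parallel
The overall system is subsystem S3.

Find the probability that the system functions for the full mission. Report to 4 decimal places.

0.9974

R(A) = exp(−0.000431 × 500) = 0.806138
R(B) = exp(−0.000212 × 500) = 0.899425
R(C) = exp(−0.000246 × 500) = 0.884264
R(D) = exp(−0.000344 × 500) = 0.841979
R(E) = exp(−0.000276 × 500) = 0.871099
Parallel (D and E): 1 − (1 − 0.841979)(1 − 0.871099) = 0.979631
Series (C and [0.979631]): 0.884264 × 0.979631 = 0.866252
Parallel (A, B, and [0.866252]): 1 − (1 − 0.806138)(1 − 0.899425)(1 − 0.866252) = 0.9974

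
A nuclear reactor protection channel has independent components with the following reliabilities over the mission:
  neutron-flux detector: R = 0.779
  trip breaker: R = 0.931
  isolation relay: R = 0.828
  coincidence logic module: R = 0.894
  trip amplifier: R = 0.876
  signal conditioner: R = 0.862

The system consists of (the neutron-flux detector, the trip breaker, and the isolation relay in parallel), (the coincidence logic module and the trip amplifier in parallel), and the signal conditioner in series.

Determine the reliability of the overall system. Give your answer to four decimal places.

Parallel (neutron-flux detector, trip breaker, and isolation relay): 1 − (1 − 0.779000)(1 − 0.931000)(1 − 0.828000) = 0.997377
Parallel (coincidence logic module and trip amplifier): 1 − (1 − 0.894000)(1 − 0.876000) = 0.986856
Series ([0.997377], [0.986856], and signal conditioner): 0.997377 × 0.986856 × 0.862000 = 0.8484

0.8484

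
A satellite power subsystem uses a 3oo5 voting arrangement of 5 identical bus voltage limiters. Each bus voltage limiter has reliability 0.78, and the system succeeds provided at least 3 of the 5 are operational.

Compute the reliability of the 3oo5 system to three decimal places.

R = Σ_{i=3}^{5} C(5,i) p^i (1−p)^{5−i} with p = 0.78
C(5,3)·0.78^3·0.22^2 = 0.22968
C(5,4)·0.78^4·0.22^1 = 0.40717
C(5,5)·0.78^5·0.22^0 = 0.28872
Sum = 0.926

0.926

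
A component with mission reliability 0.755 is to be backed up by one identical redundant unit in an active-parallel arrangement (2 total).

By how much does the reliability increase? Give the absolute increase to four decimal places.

R_before = 0.755
R_after = 1 − (1 − 0.755)^2 = 0.9400
ΔR = 0.9400 − 0.755 = 0.1850

0.1850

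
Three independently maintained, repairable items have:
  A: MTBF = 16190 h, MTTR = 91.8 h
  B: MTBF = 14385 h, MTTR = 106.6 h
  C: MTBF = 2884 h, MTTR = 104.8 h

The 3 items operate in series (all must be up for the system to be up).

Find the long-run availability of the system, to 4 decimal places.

0.9524

A(A) = MTBF/(MTBF+MTTR) = 16190/(16190+91.8) = 0.994362
A(B) = MTBF/(MTBF+MTTR) = 14385/(14385+106.6) = 0.992644
A(C) = MTBF/(MTBF+MTTR) = 2884/(2884+104.8) = 0.964936
Series availability: 0.994362 × 0.992644 × 0.964936 = 0.9524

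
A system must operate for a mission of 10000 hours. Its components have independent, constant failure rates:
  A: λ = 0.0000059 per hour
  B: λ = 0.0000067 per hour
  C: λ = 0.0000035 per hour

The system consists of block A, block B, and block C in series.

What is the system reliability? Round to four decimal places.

R(A) = exp(−0.0000059 × 10000) = 0.942707
R(B) = exp(−0.0000067 × 10000) = 0.935195
R(C) = exp(−0.0000035 × 10000) = 0.965605
Series (A, B, and C): 0.942707 × 0.935195 × 0.965605 = 0.8513

0.8513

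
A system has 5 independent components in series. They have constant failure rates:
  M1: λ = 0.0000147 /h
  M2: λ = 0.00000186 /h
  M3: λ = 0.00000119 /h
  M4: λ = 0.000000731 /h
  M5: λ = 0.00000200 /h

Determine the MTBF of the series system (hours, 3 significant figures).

Series of exponential components: λ_sys = Σ λ_i
λ_sys = 0.0000147 + 0.00000186 + 0.00000119 + 0.000000731 + 0.00000200 = 2.0481e-05 /h
MTBF = 1 / λ_sys = 48800 h

48800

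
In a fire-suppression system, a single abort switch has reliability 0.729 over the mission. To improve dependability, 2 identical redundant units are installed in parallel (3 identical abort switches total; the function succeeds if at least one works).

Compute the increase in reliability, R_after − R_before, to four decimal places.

0.2511

R_before = 0.729
R_after = 1 − (1 − 0.729)^3 = 0.9801
ΔR = 0.9801 − 0.729 = 0.2511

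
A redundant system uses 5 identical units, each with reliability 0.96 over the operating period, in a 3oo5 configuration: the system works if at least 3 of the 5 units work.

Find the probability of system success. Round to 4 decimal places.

0.9994

R = Σ_{i=3}^{5} C(5,i) p^i (1−p)^{5−i} with p = 0.96
C(5,3)·0.96^3·0.04^2 = 0.014156
C(5,4)·0.96^4·0.04^1 = 0.169869
C(5,5)·0.96^5·0.04^0 = 0.815373
Sum = 0.9994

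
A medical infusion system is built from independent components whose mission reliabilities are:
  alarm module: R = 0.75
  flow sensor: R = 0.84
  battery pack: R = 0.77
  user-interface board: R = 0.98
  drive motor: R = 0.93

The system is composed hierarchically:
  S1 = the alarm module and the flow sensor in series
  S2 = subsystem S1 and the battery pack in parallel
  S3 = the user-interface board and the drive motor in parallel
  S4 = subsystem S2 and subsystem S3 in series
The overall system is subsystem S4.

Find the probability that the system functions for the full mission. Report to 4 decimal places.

Series (alarm module and flow sensor): 0.750000 × 0.840000 = 0.630000
Parallel ([0.630000] and battery pack): 1 − (1 − 0.630000)(1 − 0.770000) = 0.914900
Parallel (user-interface board and drive motor): 1 − (1 − 0.980000)(1 − 0.930000) = 0.998600
Series ([0.914900] and [0.998600]): 0.914900 × 0.998600 = 0.9136

0.9136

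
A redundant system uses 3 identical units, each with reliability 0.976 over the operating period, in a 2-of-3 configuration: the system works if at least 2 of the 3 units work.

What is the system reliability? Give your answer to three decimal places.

R = Σ_{i=2}^{3} C(3,i) p^i (1−p)^{3−i} with p = 0.976
C(3,2)·0.976^2·0.024^1 = 0.06859
C(3,3)·0.976^3·0.024^0 = 0.92971
Sum = 0.998

0.998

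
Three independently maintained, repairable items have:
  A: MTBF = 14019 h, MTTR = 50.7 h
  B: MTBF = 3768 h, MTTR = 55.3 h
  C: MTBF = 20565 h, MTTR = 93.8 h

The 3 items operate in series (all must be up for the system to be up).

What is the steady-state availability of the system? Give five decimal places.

0.97753

A(A) = MTBF/(MTBF+MTTR) = 14019/(14019+50.7) = 0.996397
A(B) = MTBF/(MTBF+MTTR) = 3768/(3768+55.3) = 0.985536
A(C) = MTBF/(MTBF+MTTR) = 20565/(20565+93.8) = 0.995460
Series availability: 0.996397 × 0.985536 × 0.995460 = 0.97753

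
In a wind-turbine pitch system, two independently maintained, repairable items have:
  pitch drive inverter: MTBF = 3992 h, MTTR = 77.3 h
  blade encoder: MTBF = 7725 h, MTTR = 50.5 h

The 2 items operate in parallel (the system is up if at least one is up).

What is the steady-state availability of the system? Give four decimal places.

A(pitch drive inverter) = MTBF/(MTBF+MTTR) = 3992/(3992+77.3) = 0.981004
A(blade encoder) = MTBF/(MTBF+MTTR) = 7725/(7725+50.5) = 0.993505
Parallel availability: 1 − (1 − 0.981004)(1 − 0.993505) = 0.9999

0.9999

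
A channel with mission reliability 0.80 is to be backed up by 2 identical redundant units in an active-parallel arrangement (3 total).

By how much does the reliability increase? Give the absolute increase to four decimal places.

0.1920

R_before = 0.80
R_after = 1 − (1 − 0.80)^3 = 0.9920
ΔR = 0.9920 − 0.80 = 0.1920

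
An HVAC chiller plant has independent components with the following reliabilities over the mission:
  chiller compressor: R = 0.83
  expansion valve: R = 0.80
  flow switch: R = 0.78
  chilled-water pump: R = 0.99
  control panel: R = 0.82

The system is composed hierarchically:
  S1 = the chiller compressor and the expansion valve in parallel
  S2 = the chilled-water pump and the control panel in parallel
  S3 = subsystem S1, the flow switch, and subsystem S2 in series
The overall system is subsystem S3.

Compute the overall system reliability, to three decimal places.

0.752

Parallel (chiller compressor and expansion valve): 1 − (1 − 0.83000)(1 − 0.80000) = 0.96600
Parallel (chilled-water pump and control panel): 1 − (1 − 0.99000)(1 − 0.82000) = 0.99820
Series ([0.96600], flow switch, and [0.99820]): 0.96600 × 0.78000 × 0.99820 = 0.752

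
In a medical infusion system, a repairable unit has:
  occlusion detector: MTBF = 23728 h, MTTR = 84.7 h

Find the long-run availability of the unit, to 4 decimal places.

A(occlusion detector) = MTBF/(MTBF+MTTR) = 23728/(23728+84.7) = 0.9964

0.9964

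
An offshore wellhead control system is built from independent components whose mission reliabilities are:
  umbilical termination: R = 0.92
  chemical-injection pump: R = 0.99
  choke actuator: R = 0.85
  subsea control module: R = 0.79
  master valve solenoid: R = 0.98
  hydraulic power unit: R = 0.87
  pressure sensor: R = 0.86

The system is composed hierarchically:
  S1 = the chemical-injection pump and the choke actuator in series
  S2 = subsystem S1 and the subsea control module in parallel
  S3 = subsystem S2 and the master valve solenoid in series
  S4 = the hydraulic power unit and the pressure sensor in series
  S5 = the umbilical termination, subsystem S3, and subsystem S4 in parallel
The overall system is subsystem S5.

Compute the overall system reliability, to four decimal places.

Series (chemical-injection pump and choke actuator): 0.990000 × 0.850000 = 0.841500
Parallel ([0.841500] and subsea control module): 1 − (1 − 0.841500)(1 − 0.790000) = 0.966715
Series ([0.966715] and master valve solenoid): 0.966715 × 0.980000 = 0.947381
Series (hydraulic power unit and pressure sensor): 0.870000 × 0.860000 = 0.748200
Parallel (umbilical termination, [0.947381], and [0.748200]): 1 − (1 − 0.920000)(1 − 0.947381)(1 − 0.748200) = 0.9989

0.9989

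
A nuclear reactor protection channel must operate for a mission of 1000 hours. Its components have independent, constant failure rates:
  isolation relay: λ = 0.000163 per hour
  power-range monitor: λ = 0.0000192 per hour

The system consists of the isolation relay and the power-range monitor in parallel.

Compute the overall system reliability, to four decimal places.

0.9971

R(isolation relay) = exp(−0.000163 × 1000) = 0.849591
R(power-range monitor) = exp(−0.0000192 × 1000) = 0.980983
Parallel (isolation relay and power-range monitor): 1 − (1 − 0.849591)(1 − 0.980983) = 0.9971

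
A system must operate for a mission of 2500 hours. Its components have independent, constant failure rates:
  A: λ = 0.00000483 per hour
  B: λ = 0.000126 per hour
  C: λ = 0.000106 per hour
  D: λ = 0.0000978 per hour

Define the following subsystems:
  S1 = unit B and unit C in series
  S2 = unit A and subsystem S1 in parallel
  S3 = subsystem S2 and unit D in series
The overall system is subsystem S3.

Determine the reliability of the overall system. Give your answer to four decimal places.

0.7790

R(A) = exp(−0.00000483 × 2500) = 0.987998
R(B) = exp(−0.000126 × 2500) = 0.729789
R(C) = exp(−0.000106 × 2500) = 0.767206
R(D) = exp(−0.0000978 × 2500) = 0.783096
Series (B and C): 0.729789 × 0.767206 = 0.559898
Parallel (A and [0.559898]): 1 − (1 − 0.987998)(1 − 0.559898) = 0.994718
Series ([0.994718] and D): 0.994718 × 0.783096 = 0.7790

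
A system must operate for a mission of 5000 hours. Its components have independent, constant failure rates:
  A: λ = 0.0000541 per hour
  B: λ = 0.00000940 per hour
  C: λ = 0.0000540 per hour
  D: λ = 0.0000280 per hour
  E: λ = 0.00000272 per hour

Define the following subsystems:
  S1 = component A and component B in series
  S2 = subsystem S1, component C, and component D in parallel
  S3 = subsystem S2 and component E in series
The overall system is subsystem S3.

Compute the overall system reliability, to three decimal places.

R(A) = exp(−0.0000541 × 5000) = 0.76300
R(B) = exp(−0.00000940 × 5000) = 0.95409
R(C) = exp(−0.0000540 × 5000) = 0.76338
R(D) = exp(−0.0000280 × 5000) = 0.86936
R(E) = exp(−0.00000272 × 5000) = 0.98649
Series (A and B): 0.76300 × 0.95409 = 0.72797
Parallel ([0.72797], C, and D): 1 − (1 − 0.72797)(1 − 0.76338)(1 − 0.86936) = 0.99159
Series ([0.99159] and E): 0.99159 × 0.98649 = 0.978

0.978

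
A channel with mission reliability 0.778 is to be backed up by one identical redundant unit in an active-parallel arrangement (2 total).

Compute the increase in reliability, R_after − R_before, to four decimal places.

0.1727

R_before = 0.778
R_after = 1 − (1 − 0.778)^2 = 0.9507
ΔR = 0.9507 − 0.778 = 0.1727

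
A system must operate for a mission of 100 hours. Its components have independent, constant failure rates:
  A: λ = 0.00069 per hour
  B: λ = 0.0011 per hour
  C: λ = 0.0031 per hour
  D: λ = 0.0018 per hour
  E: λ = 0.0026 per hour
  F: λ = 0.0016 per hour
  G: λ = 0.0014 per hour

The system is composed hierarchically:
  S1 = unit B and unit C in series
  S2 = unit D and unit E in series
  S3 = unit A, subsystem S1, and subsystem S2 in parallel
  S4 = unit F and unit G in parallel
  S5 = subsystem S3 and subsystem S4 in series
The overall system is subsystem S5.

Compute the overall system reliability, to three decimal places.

0.973

R(A) = exp(−0.00069 × 100) = 0.93333
R(B) = exp(−0.0011 × 100) = 0.89583
R(C) = exp(−0.0031 × 100) = 0.73345
R(D) = exp(−0.0018 × 100) = 0.83527
R(E) = exp(−0.0026 × 100) = 0.77105
R(F) = exp(−0.0016 × 100) = 0.85214
R(G) = exp(−0.0014 × 100) = 0.86936
Series (B and C): 0.89583 × 0.73345 = 0.65705
Series (D and E): 0.83527 × 0.77105 = 0.64403
Parallel (A, [0.65705], and [0.64403]): 1 − (1 − 0.93333)(1 − 0.65705)(1 − 0.64403) = 0.99186
Parallel (F and G): 1 − (1 − 0.85214)(1 − 0.86936) = 0.98068
Series ([0.99186] and [0.98068]): 0.99186 × 0.98068 = 0.973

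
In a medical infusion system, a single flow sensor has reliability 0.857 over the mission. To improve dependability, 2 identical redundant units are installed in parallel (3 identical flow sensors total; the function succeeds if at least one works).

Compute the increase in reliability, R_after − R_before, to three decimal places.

R_before = 0.857
R_after = 1 − (1 − 0.857)^3 = 0.997
ΔR = 0.997 − 0.857 = 0.140

0.140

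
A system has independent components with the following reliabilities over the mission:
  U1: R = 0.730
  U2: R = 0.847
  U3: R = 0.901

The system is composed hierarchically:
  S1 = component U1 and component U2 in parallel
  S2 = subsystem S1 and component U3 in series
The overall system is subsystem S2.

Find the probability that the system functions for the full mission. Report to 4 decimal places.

0.8638

Parallel (U1 and U2): 1 − (1 − 0.730000)(1 − 0.847000) = 0.958690
Series ([0.958690] and U3): 0.958690 × 0.901000 = 0.8638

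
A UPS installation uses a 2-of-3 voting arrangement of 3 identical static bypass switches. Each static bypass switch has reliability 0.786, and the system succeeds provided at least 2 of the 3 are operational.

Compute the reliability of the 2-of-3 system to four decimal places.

0.8822

R = Σ_{i=2}^{3} C(3,i) p^i (1−p)^{3−i} with p = 0.786
C(3,2)·0.786^2·0.214^1 = 0.396625
C(3,3)·0.786^3·0.214^0 = 0.485588
Sum = 0.8822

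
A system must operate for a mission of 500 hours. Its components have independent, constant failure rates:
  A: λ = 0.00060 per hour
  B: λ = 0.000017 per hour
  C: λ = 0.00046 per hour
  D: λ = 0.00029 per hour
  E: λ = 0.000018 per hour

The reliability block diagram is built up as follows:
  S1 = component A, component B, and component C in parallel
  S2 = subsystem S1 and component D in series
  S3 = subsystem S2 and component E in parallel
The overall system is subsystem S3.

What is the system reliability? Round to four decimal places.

0.9988

R(A) = exp(−0.00060 × 500) = 0.740818
R(B) = exp(−0.000017 × 500) = 0.991536
R(C) = exp(−0.00046 × 500) = 0.794534
R(D) = exp(−0.00029 × 500) = 0.865022
R(E) = exp(−0.000018 × 500) = 0.991040
Parallel (A, B, and C): 1 − (1 − 0.740818)(1 − 0.991536)(1 − 0.794534) = 0.999549
Series ([0.999549] and D): 0.999549 × 0.865022 = 0.864632
Parallel ([0.864632] and E): 1 − (1 − 0.864632)(1 − 0.991040) = 0.9988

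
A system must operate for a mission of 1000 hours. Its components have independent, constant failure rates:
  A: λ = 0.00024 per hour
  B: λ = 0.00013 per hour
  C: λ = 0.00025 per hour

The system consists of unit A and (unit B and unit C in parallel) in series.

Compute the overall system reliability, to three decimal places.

R(A) = exp(−0.00024 × 1000) = 0.78663
R(B) = exp(−0.00013 × 1000) = 0.87810
R(C) = exp(−0.00025 × 1000) = 0.77880
Parallel (B and C): 1 − (1 − 0.87810)(1 − 0.77880) = 0.97304
Series (A and [0.97304]): 0.78663 × 0.97304 = 0.765

0.765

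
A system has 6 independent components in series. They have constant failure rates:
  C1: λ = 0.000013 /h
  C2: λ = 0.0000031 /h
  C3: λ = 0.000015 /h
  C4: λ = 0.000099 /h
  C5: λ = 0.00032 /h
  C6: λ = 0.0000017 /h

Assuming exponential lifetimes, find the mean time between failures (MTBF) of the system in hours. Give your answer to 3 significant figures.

2210

Series of exponential components: λ_sys = Σ λ_i
λ_sys = 0.000013 + 0.0000031 + 0.000015 + 0.000099 + 0.00032 + 0.0000017 = 4.5180e-04 /h
MTBF = 1 / λ_sys = 2210 h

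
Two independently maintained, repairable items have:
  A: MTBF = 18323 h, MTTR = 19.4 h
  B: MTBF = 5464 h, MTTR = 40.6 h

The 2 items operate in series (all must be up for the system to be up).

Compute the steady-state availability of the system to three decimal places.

0.992

A(A) = MTBF/(MTBF+MTTR) = 18323/(18323+19.4) = 0.998942
A(B) = MTBF/(MTBF+MTTR) = 5464/(5464+40.6) = 0.992624
Series availability: 0.998942 × 0.992624 = 0.992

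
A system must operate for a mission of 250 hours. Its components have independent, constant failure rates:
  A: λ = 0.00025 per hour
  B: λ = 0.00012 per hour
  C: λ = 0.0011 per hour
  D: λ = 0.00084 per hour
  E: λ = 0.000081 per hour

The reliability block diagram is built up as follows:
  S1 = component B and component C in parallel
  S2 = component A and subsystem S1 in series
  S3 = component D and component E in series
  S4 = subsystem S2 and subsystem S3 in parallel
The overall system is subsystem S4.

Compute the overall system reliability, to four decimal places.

R(A) = exp(−0.00025 × 250) = 0.939413
R(B) = exp(−0.00012 × 250) = 0.970446
R(C) = exp(−0.0011 × 250) = 0.759572
R(D) = exp(−0.00084 × 250) = 0.810584
R(E) = exp(−0.000081 × 250) = 0.979954
Parallel (B and C): 1 − (1 − 0.970446)(1 − 0.759572) = 0.992894
Series (A and [0.992894]): 0.939413 × 0.992894 = 0.932738
Series (D and E): 0.810584 × 0.979954 = 0.794335
Parallel ([0.932738] and [0.794335]): 1 − (1 − 0.932738)(1 − 0.794335) = 0.9862

0.9862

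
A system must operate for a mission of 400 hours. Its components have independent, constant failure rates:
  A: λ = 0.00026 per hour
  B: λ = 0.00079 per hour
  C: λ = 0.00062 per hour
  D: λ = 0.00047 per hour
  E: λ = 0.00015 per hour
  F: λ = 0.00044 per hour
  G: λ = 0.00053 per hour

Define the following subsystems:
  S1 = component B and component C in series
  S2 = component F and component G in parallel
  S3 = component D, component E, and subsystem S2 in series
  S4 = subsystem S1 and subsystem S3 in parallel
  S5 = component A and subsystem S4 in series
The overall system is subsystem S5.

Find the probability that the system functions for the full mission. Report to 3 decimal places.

R(A) = exp(−0.00026 × 400) = 0.90123
R(B) = exp(−0.00079 × 400) = 0.72906
R(C) = exp(−0.00062 × 400) = 0.78036
R(D) = exp(−0.00047 × 400) = 0.82861
R(E) = exp(−0.00015 × 400) = 0.94176
R(F) = exp(−0.00044 × 400) = 0.83862
R(G) = exp(−0.00053 × 400) = 0.80896
Series (B and C): 0.72906 × 0.78036 = 0.56893
Parallel (F and G): 1 − (1 − 0.83862)(1 − 0.80896) = 0.96917
Series (D, E, and [0.96917]): 0.82861 × 0.94176 × 0.96917 = 0.75629
Parallel ([0.56893] and [0.75629]): 1 − (1 − 0.56893)(1 − 0.75629) = 0.89494
Series (A and [0.89494]): 0.90123 × 0.89494 = 0.807

0.807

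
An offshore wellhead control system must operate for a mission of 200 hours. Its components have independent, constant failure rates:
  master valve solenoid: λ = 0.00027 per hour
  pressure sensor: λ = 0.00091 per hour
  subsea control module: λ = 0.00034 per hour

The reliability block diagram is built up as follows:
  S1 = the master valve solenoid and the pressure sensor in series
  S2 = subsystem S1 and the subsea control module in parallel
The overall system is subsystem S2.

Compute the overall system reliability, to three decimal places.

0.986

R(master valve solenoid) = exp(−0.00027 × 200) = 0.94743
R(pressure sensor) = exp(−0.00091 × 200) = 0.83360
R(subsea control module) = exp(−0.00034 × 200) = 0.93426
Series (master valve solenoid and pressure sensor): 0.94743 × 0.83360 = 0.78978
Parallel ([0.78978] and subsea control module): 1 − (1 − 0.78978)(1 − 0.93426) = 0.986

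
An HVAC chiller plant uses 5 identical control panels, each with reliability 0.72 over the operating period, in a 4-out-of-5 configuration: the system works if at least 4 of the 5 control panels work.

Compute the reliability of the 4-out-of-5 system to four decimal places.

R = Σ_{i=4}^{5} C(5,i) p^i (1−p)^{5−i} with p = 0.72
C(5,4)·0.72^4·0.28^1 = 0.376234
C(5,5)·0.72^5·0.28^0 = 0.193492
Sum = 0.5697

0.5697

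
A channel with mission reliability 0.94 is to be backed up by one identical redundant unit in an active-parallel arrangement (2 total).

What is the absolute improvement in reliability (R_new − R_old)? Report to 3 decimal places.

R_before = 0.94
R_after = 1 − (1 − 0.94)^2 = 0.996
ΔR = 0.996 − 0.94 = 0.056

0.056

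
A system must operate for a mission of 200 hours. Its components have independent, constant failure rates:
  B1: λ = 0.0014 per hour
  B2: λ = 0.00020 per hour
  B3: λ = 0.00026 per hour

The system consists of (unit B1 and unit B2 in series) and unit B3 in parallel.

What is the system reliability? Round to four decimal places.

0.9861

R(B1) = exp(−0.0014 × 200) = 0.755784
R(B2) = exp(−0.00020 × 200) = 0.960789
R(B3) = exp(−0.00026 × 200) = 0.949329
Series (B1 and B2): 0.755784 × 0.960789 = 0.726149
Parallel ([0.726149] and B3): 1 − (1 − 0.726149)(1 − 0.949329) = 0.9861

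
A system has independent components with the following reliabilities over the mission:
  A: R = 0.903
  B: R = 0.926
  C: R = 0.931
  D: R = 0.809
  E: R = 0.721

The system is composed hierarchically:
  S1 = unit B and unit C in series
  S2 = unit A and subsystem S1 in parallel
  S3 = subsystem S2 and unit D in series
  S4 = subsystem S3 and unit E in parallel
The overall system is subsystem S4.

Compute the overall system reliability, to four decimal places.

0.9437

Series (B and C): 0.926000 × 0.931000 = 0.862106
Parallel (A and [0.862106]): 1 − (1 − 0.903000)(1 − 0.862106) = 0.986624
Series ([0.986624] and D): 0.986624 × 0.809000 = 0.798179
Parallel ([0.798179] and E): 1 − (1 − 0.798179)(1 − 0.721000) = 0.9437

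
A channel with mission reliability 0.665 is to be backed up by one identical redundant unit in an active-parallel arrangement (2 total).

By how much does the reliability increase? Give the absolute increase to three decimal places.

0.223

R_before = 0.665
R_after = 1 − (1 − 0.665)^2 = 0.888
ΔR = 0.888 − 0.665 = 0.223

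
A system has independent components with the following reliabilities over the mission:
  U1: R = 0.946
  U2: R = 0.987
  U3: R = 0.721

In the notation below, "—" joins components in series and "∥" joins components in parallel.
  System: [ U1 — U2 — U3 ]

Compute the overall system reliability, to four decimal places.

0.6732

Series (U1, U2, and U3): 0.946000 × 0.987000 × 0.721000 = 0.6732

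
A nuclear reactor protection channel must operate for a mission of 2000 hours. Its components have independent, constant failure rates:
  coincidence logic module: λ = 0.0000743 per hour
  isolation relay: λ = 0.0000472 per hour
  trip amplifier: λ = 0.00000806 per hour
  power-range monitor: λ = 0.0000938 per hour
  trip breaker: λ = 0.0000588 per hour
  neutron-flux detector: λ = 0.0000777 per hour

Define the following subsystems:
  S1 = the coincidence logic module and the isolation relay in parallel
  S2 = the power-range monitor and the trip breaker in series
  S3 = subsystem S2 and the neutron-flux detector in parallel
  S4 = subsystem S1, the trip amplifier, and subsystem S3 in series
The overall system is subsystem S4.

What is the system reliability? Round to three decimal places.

0.935

R(coincidence logic module) = exp(−0.0000743 × 2000) = 0.86191
R(isolation relay) = exp(−0.0000472 × 2000) = 0.90992
R(trip amplifier) = exp(−0.00000806 × 2000) = 0.98401
R(power-range monitor) = exp(−0.0000938 × 2000) = 0.82895
R(trip breaker) = exp(−0.0000588 × 2000) = 0.88905
R(neutron-flux detector) = exp(−0.0000777 × 2000) = 0.85607
Parallel (coincidence logic module and isolation relay): 1 − (1 − 0.86191)(1 − 0.90992) = 0.98756
Series (power-range monitor and trip breaker): 0.82895 × 0.88905 = 0.73698
Parallel ([0.73698] and neutron-flux detector): 1 − (1 − 0.73698)(1 − 0.85607) = 0.96214
Series ([0.98756], trip amplifier, and [0.96214]): 0.98756 × 0.98401 × 0.96214 = 0.935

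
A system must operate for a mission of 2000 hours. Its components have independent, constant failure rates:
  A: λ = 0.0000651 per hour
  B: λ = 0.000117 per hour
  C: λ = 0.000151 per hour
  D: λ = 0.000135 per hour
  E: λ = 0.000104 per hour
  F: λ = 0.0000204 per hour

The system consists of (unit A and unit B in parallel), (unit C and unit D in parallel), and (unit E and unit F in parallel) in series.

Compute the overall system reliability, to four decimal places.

0.9076

R(A) = exp(−0.0000651 × 2000) = 0.877920
R(B) = exp(−0.000117 × 2000) = 0.791362
R(C) = exp(−0.000151 × 2000) = 0.739338
R(D) = exp(−0.000135 × 2000) = 0.763379
R(E) = exp(−0.000104 × 2000) = 0.812207
R(F) = exp(−0.0000204 × 2000) = 0.960021
Parallel (A and B): 1 − (1 − 0.877920)(1 − 0.791362) = 0.974529
Parallel (C and D): 1 − (1 − 0.739338)(1 − 0.763379) = 0.938322
Parallel (E and F): 1 − (1 − 0.812207)(1 − 0.960021) = 0.992492
Series ([0.974529], [0.938322], and [0.992492]): 0.974529 × 0.938322 × 0.992492 = 0.9076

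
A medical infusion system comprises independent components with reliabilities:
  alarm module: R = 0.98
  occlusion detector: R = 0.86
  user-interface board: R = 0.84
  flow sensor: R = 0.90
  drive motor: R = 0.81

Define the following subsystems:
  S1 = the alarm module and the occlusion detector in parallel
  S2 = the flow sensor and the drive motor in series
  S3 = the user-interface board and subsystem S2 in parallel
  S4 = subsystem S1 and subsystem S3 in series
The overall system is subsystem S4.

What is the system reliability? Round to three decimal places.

0.954

Parallel (alarm module and occlusion detector): 1 − (1 − 0.98000)(1 − 0.86000) = 0.99720
Series (flow sensor and drive motor): 0.90000 × 0.81000 = 0.72900
Parallel (user-interface board and [0.72900]): 1 − (1 − 0.84000)(1 − 0.72900) = 0.95664
Series ([0.99720] and [0.95664]): 0.99720 × 0.95664 = 0.954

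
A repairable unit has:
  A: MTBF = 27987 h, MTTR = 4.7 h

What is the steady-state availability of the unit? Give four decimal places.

0.9998

A(A) = MTBF/(MTBF+MTTR) = 27987/(27987+4.7) = 0.9998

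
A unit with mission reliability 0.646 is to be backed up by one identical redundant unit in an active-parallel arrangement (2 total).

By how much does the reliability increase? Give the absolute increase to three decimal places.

0.229

R_before = 0.646
R_after = 1 − (1 − 0.646)^2 = 0.875
ΔR = 0.875 − 0.646 = 0.229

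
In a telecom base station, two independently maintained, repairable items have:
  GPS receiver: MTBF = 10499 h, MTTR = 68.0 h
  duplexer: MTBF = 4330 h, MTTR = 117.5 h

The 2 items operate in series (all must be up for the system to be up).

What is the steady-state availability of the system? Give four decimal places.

0.9673

A(GPS receiver) = MTBF/(MTBF+MTTR) = 10499/(10499+68.0) = 0.993565
A(duplexer) = MTBF/(MTBF+MTTR) = 4330/(4330+117.5) = 0.973581
Series availability: 0.993565 × 0.973581 = 0.9673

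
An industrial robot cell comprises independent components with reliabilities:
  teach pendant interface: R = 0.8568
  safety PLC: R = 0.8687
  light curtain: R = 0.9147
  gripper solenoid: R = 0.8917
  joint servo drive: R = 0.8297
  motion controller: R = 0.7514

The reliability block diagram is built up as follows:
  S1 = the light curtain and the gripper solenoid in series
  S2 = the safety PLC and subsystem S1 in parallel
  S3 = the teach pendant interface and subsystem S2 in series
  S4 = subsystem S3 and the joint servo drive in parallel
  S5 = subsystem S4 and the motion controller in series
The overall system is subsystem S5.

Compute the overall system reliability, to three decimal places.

Series (light curtain and gripper solenoid): 0.91470 × 0.89170 = 0.81564
Parallel (safety PLC and [0.81564]): 1 − (1 − 0.86870)(1 − 0.81564) = 0.97579
Series (teach pendant interface and [0.97579]): 0.85680 × 0.97579 = 0.83606
Parallel ([0.83606] and joint servo drive): 1 − (1 − 0.83606)(1 − 0.82970) = 0.97208
Series ([0.97208] and motion controller): 0.97208 × 0.75140 = 0.730

0.730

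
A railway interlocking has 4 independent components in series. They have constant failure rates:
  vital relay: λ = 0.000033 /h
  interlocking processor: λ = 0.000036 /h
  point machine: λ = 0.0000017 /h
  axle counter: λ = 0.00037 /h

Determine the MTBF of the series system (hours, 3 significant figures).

Series of exponential components: λ_sys = Σ λ_i
λ_sys = 0.000033 + 0.000036 + 0.0000017 + 0.00037 = 4.4070e-04 /h
MTBF = 1 / λ_sys = 2270 h

2270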